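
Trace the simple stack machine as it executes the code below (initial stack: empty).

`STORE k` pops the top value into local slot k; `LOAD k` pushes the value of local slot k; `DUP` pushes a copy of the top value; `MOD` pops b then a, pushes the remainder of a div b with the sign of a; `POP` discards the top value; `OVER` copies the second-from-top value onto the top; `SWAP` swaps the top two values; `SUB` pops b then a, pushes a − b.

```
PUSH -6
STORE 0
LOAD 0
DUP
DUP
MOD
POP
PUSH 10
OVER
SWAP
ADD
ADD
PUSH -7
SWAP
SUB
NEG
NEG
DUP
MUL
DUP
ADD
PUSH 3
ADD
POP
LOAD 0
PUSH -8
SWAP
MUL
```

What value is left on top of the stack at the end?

PUSH -6 : -6
STORE 0 : (empty)
LOAD 0  : -6
DUP     : -6 -6
DUP     : -6 -6 -6
MOD     : -6 0
POP     : -6
PUSH 10 : -6 10
OVER    : -6 10 -6
SWAP    : -6 -6 10
ADD     : -6 4
ADD     : -2
PUSH -7 : -2 -7
SWAP    : -7 -2
SUB     : -5
NEG     : 5
NEG     : -5
DUP     : -5 -5
MUL     : 25
DUP     : 25 25
ADD     : 50
PUSH 3  : 50 3
ADD     : 53
POP     : (empty)
LOAD 0  : -6
PUSH -8 : -6 -8
SWAP    : -8 -6
MUL     : 48

48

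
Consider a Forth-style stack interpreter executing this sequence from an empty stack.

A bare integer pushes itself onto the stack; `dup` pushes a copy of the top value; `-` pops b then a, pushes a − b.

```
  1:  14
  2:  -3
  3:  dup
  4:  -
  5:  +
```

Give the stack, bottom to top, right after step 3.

14  -> 14
-3  -> 14 -3
dup -> 14 -3 -3

[14, -3, -3]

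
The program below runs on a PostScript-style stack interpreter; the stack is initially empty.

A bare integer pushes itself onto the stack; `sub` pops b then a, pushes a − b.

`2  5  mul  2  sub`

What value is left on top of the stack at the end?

8

2    2
5    2 5
mul  10
2    10 2
sub  8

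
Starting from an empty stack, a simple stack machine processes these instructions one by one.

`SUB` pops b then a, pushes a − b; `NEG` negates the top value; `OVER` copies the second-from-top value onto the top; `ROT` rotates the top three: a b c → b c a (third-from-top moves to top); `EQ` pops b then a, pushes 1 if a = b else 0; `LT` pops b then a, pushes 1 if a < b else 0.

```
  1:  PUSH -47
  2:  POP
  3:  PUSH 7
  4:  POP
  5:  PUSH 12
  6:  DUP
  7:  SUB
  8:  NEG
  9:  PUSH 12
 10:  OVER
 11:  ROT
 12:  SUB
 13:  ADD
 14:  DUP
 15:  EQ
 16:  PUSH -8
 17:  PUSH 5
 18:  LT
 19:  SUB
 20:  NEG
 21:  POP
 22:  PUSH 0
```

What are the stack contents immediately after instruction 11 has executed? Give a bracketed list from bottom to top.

[12, 0, 0]

PUSH -47 → -47
POP      → (empty)
PUSH 7   → 7
POP      → (empty)
PUSH 12  → 12
DUP      → 12 12
SUB      → 0
NEG      → 0
PUSH 12  → 0 12
OVER     → 0 12 0
ROT      → 12 0 0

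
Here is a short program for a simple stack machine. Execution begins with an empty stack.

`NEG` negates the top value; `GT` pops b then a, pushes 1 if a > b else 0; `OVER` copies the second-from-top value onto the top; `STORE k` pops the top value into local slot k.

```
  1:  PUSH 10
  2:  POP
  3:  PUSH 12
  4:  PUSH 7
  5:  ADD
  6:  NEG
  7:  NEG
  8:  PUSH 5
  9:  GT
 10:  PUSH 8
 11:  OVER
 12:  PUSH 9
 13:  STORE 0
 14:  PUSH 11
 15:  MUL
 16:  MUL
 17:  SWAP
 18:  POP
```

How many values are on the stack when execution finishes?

PUSH 10  10
POP      (empty)
PUSH 12  12
PUSH 7   12 7
ADD      19
NEG      -19
NEG      19
PUSH 5   19 5
GT       1
PUSH 8   1 8
OVER     1 8 1
PUSH 9   1 8 1 9
STORE 0  1 8 1
PUSH 11  1 8 1 11
MUL      1 8 11
MUL      1 88
SWAP     88 1
POP      88

1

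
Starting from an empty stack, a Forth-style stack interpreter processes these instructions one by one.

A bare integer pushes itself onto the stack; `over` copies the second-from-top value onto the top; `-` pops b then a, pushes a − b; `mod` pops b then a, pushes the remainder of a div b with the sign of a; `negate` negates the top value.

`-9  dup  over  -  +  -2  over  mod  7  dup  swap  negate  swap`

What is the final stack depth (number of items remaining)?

4

-9     -> -9
dup    -> -9 -9
over   -> -9 -9 -9
-      -> -9 0
+      -> -9
-2     -> -9 -2
over   -> -9 -2 -9
mod    -> -9 -2
7      -> -9 -2 7
dup    -> -9 -2 7 7
swap   -> -9 -2 7 7
negate -> -9 -2 7 -7
swap   -> -9 -2 -7 7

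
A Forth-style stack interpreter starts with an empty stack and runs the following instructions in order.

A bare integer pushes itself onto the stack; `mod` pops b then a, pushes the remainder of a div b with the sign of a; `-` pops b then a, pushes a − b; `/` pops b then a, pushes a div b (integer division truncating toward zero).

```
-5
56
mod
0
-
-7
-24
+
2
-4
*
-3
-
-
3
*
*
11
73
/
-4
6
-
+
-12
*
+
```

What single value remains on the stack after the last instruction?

-5  : -5
56  : -5 56
mod : -5
0   : -5 0
-   : -5
-7  : -5 -7
-24 : -5 -7 -24
+   : -5 -31
2   : -5 -31 2
-4  : -5 -31 2 -4
*   : -5 -31 -8
-3  : -5 -31 -8 -3
-   : -5 -31 -5
-   : -5 -26
3   : -5 -26 3
*   : -5 -78
*   : 390
11  : 390 11
73  : 390 11 73
/   : 390 0
-4  : 390 0 -4
6   : 390 0 -4 6
-   : 390 0 -10
+   : 390 -10
-12 : 390 -10 -12
*   : 390 120
+   : 510

510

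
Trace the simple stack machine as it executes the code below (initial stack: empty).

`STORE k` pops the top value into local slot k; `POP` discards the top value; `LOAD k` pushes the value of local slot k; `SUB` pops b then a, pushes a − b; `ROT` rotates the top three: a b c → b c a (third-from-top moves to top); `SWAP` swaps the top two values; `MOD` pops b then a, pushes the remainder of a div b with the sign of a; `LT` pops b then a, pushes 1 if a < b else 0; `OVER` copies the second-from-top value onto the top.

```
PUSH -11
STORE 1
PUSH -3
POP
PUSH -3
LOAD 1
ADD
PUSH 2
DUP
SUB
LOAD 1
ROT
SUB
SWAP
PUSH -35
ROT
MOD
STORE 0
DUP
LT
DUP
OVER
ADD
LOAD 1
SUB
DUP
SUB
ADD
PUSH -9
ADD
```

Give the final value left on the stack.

-9

PUSH -11  -11
STORE 1   (empty)
PUSH -3   -3
POP       (empty)
PUSH -3   -3
LOAD 1    -3 -11
ADD       -14
PUSH 2    -14 2
DUP       -14 2 2
SUB       -14 0
LOAD 1    -14 0 -11
ROT       0 -11 -14
SUB       0 3
SWAP      3 0
PUSH -35  3 0 -35
ROT       0 -35 3
MOD       0 -2
STORE 0   0
DUP       0 0
LT        0
DUP       0 0
OVER      0 0 0
ADD       0 0
LOAD 1    0 0 -11
SUB       0 11
DUP       0 11 11
SUB       0 0
ADD       0
PUSH -9   0 -9
ADD       -9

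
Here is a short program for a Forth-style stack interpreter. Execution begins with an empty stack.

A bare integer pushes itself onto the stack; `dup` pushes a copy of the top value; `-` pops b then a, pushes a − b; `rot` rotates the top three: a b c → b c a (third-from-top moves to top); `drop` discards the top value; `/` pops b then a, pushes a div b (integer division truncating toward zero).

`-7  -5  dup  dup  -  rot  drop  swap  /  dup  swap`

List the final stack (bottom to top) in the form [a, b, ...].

[0, 0]

-7   → [-7]
-5   → [-7, -5]
dup  → [-7, -5, -5]
dup  → [-7, -5, -5, -5]
-    → [-7, -5, 0]
rot  → [-5, 0, -7]
drop → [-5, 0]
swap → [0, -5]
/    → [0]
dup  → [0, 0]
swap → [0, 0]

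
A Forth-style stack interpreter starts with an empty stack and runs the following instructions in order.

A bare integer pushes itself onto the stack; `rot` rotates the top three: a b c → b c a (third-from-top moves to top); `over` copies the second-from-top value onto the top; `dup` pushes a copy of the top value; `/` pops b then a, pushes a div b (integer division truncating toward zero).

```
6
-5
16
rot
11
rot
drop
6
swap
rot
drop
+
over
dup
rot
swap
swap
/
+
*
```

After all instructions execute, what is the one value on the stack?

6     6
-5    6 -5
16    6 -5 16
rot   -5 16 6
11    -5 16 6 11
rot   -5 6 11 16
drop  -5 6 11
6     -5 6 11 6
swap  -5 6 6 11
rot   -5 6 11 6
drop  -5 6 11
+     -5 17
over  -5 17 -5
dup   -5 17 -5 -5
rot   -5 -5 -5 17
swap  -5 -5 17 -5
swap  -5 -5 -5 17
/     -5 -5 0
+     -5 -5
*     25

25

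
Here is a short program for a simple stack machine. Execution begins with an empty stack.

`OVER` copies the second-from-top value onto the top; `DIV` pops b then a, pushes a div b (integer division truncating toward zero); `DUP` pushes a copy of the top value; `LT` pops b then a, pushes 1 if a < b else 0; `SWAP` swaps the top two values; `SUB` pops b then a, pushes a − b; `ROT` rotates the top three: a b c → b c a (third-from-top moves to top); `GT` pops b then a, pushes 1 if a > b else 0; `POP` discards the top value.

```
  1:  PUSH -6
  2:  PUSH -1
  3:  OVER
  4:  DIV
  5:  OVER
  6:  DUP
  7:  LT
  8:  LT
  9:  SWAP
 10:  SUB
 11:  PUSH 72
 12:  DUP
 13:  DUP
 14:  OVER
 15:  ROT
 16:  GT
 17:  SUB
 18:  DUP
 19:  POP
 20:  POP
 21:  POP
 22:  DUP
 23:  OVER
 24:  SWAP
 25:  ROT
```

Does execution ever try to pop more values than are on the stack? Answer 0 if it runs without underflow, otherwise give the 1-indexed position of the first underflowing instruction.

0

PUSH -6 : [-6]
PUSH -1 : [-6, -1]
OVER    : [-6, -1, -6]
DIV     : [-6, 0]
OVER    : [-6, 0, -6]
DUP     : [-6, 0, -6, -6]
LT      : [-6, 0, 0]
LT      : [-6, 0]
SWAP    : [0, -6]
SUB     : [6]
PUSH 72 : [6, 72]
DUP     : [6, 72, 72]
DUP     : [6, 72, 72, 72]
OVER    : [6, 72, 72, 72, 72]
ROT     : [6, 72, 72, 72, 72]
GT      : [6, 72, 72, 0]
SUB     : [6, 72, 72]
DUP     : [6, 72, 72, 72]
POP     : [6, 72, 72]
POP     : [6, 72]
POP     : [6]
DUP     : [6, 6]
OVER    : [6, 6, 6]
SWAP    : [6, 6, 6]
ROT     : [6, 6, 6]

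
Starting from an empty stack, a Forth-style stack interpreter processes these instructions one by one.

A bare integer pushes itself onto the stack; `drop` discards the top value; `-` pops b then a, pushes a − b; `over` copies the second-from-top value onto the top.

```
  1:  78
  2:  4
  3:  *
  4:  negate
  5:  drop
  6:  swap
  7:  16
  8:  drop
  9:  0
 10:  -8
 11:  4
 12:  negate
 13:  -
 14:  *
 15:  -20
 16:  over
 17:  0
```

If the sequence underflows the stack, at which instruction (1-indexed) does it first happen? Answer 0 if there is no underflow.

6

78      [78]
4       [78, 4]
*       [312]
negate  [-312]
drop    []
swap  — needs 2 operands, stack has 0 → underflow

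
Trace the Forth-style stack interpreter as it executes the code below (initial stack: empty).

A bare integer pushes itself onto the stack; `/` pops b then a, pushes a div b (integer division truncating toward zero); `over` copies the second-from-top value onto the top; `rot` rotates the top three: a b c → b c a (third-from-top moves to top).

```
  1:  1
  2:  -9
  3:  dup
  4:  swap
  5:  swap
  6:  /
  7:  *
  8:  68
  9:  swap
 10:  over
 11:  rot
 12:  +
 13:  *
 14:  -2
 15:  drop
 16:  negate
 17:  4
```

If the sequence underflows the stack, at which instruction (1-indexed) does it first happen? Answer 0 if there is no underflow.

0

1      : [1]
-9     : [1, -9]
dup    : [1, -9, -9]
swap   : [1, -9, -9]
swap   : [1, -9, -9]
/      : [1, 1]
*      : [1]
68     : [1, 68]
swap   : [68, 1]
over   : [68, 1, 68]
rot    : [1, 68, 68]
+      : [1, 136]
*      : [136]
-2     : [136, -2]
drop   : [136]
negate : [-136]
4      : [-136, 4]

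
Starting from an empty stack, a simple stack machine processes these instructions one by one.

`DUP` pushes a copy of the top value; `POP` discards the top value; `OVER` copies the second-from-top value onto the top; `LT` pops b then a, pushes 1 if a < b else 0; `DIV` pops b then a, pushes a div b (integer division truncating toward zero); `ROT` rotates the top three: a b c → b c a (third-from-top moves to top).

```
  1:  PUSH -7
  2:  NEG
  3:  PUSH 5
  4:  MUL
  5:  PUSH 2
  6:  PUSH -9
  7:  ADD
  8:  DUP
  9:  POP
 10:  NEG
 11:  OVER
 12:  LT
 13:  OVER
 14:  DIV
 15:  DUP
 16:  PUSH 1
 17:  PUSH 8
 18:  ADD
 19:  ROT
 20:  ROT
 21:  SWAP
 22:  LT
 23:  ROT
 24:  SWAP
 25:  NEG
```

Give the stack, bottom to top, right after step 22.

[35, 9, 0]

PUSH -7 : -7
NEG     : 7
PUSH 5  : 7 5
MUL     : 35
PUSH 2  : 35 2
PUSH -9 : 35 2 -9
ADD     : 35 -7
DUP     : 35 -7 -7
POP     : 35 -7
NEG     : 35 7
OVER    : 35 7 35
LT      : 35 1
OVER    : 35 1 35
DIV     : 35 0
DUP     : 35 0 0
PUSH 1  : 35 0 0 1
PUSH 8  : 35 0 0 1 8
ADD     : 35 0 0 9
ROT     : 35 0 9 0
ROT     : 35 9 0 0
SWAP    : 35 9 0 0
LT      : 35 9 0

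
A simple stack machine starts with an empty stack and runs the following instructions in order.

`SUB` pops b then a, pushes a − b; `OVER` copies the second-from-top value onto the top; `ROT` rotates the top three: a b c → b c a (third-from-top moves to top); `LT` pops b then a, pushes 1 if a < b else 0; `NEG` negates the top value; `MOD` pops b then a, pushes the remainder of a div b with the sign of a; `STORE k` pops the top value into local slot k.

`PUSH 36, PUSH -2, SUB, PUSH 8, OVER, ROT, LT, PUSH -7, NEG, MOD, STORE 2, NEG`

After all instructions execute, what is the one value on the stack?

-8

PUSH 36 → 36
PUSH -2 → 36 -2
SUB     → 38
PUSH 8  → 38 8
OVER    → 38 8 38
ROT     → 8 38 38
LT      → 8 0
PUSH -7 → 8 0 -7
NEG     → 8 0 7
MOD     → 8 0
STORE 2 → 8
NEG     → -8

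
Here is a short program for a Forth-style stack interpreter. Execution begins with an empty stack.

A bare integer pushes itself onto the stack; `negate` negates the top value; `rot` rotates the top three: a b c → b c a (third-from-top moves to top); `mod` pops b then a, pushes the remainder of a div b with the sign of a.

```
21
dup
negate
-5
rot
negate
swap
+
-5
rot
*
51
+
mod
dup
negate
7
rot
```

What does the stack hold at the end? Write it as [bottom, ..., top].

[26, 7, -26]

21      21
dup     21 21
negate  21 -21
-5      21 -21 -5
rot     -21 -5 21
negate  -21 -5 -21
swap    -21 -21 -5
+       -21 -26
-5      -21 -26 -5
rot     -26 -5 -21
*       -26 105
51      -26 105 51
+       -26 156
mod     -26
dup     -26 -26
negate  -26 26
7       -26 26 7
rot     26 7 -26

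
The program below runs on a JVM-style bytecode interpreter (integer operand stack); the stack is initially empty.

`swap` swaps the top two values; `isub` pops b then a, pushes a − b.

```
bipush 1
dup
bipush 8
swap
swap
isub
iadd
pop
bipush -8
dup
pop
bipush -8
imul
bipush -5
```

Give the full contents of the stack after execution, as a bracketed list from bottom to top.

bipush 1   1
dup        1 1
bipush 8   1 1 8
swap       1 8 1
swap       1 1 8
isub       1 -7
iadd       -6
pop        (empty)
bipush -8  -8
dup        -8 -8
pop        -8
bipush -8  -8 -8
imul       64
bipush -5  64 -5

[64, -5]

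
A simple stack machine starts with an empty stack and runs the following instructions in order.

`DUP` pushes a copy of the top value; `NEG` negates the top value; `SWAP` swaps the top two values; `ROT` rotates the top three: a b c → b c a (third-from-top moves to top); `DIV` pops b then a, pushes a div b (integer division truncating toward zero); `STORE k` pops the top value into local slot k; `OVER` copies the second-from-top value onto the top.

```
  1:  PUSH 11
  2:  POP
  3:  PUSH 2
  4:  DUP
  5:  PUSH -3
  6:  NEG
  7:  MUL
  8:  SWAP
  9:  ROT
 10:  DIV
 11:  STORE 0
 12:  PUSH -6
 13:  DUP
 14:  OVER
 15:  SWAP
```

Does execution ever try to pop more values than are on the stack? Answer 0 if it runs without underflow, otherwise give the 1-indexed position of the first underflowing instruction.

9

PUSH 11 : [11]
POP     : []
PUSH 2  : [2]
DUP     : [2, 2]
PUSH -3 : [2, 2, -3]
NEG     : [2, 2, 3]
MUL     : [2, 6]
SWAP    : [6, 2]
ROT  — needs 3 operands, stack has 2 → underflow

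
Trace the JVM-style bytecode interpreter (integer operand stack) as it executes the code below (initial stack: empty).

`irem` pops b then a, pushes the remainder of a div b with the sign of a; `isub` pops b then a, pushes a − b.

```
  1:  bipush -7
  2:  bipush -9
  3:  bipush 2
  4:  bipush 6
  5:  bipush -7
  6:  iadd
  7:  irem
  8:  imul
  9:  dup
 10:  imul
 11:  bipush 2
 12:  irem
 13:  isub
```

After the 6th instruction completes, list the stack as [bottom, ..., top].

[-7, -9, 2, -1]

bipush -7 -> -7
bipush -9 -> -7 -9
bipush 2  -> -7 -9 2
bipush 6  -> -7 -9 2 6
bipush -7 -> -7 -9 2 6 -7
iadd      -> -7 -9 2 -1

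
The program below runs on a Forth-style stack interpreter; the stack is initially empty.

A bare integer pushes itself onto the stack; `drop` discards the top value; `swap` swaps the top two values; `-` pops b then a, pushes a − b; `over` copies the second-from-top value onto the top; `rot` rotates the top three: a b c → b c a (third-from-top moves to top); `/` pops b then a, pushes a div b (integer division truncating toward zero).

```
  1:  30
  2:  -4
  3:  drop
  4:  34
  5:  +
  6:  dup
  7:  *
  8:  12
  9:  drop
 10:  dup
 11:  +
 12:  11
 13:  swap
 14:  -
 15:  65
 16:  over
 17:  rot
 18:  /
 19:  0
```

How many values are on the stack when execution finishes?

30    [30]
-4    [30, -4]
drop  [30]
34    [30, 34]
+     [64]
dup   [64, 64]
*     [4096]
12    [4096, 12]
drop  [4096]
dup   [4096, 4096]
+     [8192]
11    [8192, 11]
swap  [11, 8192]
-     [-8181]
65    [-8181, 65]
over  [-8181, 65, -8181]
rot   [65, -8181, -8181]
/     [65, 1]
0     [65, 1, 0]

3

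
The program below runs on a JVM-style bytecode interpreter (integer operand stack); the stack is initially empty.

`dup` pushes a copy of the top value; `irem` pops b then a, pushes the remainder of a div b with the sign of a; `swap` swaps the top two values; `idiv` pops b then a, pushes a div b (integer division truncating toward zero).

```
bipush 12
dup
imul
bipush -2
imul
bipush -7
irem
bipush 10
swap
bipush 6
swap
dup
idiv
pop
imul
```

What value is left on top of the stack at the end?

60

bipush 12 → [12]
dup       → [12, 12]
imul      → [144]
bipush -2 → [144, -2]
imul      → [-288]
bipush -7 → [-288, -7]
irem      → [-1]
bipush 10 → [-1, 10]
swap      → [10, -1]
bipush 6  → [10, -1, 6]
swap      → [10, 6, -1]
dup       → [10, 6, -1, -1]
idiv      → [10, 6, 1]
pop       → [10, 6]
imul      → [60]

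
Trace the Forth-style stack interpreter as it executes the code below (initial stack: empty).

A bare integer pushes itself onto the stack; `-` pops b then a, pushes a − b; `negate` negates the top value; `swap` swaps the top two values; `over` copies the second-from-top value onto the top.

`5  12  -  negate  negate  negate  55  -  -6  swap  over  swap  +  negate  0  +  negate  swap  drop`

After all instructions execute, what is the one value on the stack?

-54

5       5
12      5 12
-       -7
negate  7
negate  -7
negate  7
55      7 55
-       -48
-6      -48 -6
swap    -6 -48
over    -6 -48 -6
swap    -6 -6 -48
+       -6 -54
negate  -6 54
0       -6 54 0
+       -6 54
negate  -6 -54
swap    -54 -6
drop    -54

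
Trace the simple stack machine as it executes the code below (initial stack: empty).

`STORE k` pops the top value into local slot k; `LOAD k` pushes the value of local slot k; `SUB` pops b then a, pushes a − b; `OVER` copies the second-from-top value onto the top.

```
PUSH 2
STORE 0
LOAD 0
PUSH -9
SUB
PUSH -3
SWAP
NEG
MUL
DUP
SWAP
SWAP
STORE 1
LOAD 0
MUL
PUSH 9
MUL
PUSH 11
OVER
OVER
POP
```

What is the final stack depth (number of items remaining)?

PUSH 2  : [2]
STORE 0 : []
LOAD 0  : [2]
PUSH -9 : [2, -9]
SUB     : [11]
PUSH -3 : [11, -3]
SWAP    : [-3, 11]
NEG     : [-3, -11]
MUL     : [33]
DUP     : [33, 33]
SWAP    : [33, 33]
SWAP    : [33, 33]
STORE 1 : [33]
LOAD 0  : [33, 2]
MUL     : [66]
PUSH 9  : [66, 9]
MUL     : [594]
PUSH 11 : [594, 11]
OVER    : [594, 11, 594]
OVER    : [594, 11, 594, 11]
POP     : [594, 11, 594]

3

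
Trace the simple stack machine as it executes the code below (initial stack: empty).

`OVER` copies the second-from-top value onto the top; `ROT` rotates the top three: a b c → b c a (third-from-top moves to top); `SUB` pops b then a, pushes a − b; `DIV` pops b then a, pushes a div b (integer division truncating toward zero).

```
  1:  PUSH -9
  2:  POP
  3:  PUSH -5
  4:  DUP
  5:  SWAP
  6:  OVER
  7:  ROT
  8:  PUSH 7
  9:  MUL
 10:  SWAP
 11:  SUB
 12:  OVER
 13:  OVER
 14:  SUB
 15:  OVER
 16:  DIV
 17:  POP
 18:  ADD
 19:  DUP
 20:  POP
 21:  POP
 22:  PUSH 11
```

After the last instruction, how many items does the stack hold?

1

PUSH -9  [-9]
POP      []
PUSH -5  [-5]
DUP      [-5, -5]
SWAP     [-5, -5]
OVER     [-5, -5, -5]
ROT      [-5, -5, -5]
PUSH 7   [-5, -5, -5, 7]
MUL      [-5, -5, -35]
SWAP     [-5, -35, -5]
SUB      [-5, -30]
OVER     [-5, -30, -5]
OVER     [-5, -30, -5, -30]
SUB      [-5, -30, 25]
OVER     [-5, -30, 25, -30]
DIV      [-5, -30, 0]
POP      [-5, -30]
ADD      [-35]
DUP      [-35, -35]
POP      [-35]
POP      []
PUSH 11  [11]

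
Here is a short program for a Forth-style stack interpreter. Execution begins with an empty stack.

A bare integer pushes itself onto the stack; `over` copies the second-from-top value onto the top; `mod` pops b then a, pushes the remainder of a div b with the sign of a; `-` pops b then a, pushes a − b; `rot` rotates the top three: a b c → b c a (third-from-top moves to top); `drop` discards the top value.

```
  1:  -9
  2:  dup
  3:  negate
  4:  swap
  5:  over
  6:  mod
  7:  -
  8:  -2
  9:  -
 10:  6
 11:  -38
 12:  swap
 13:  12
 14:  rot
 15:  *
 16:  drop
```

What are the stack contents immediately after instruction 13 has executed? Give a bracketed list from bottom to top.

[11, -38, 6, 12]

-9     → -9
dup    → -9 -9
negate → -9 9
swap   → 9 -9
over   → 9 -9 9
mod    → 9 0
-      → 9
-2     → 9 -2
-      → 11
6      → 11 6
-38    → 11 6 -38
swap   → 11 -38 6
12     → 11 -38 6 12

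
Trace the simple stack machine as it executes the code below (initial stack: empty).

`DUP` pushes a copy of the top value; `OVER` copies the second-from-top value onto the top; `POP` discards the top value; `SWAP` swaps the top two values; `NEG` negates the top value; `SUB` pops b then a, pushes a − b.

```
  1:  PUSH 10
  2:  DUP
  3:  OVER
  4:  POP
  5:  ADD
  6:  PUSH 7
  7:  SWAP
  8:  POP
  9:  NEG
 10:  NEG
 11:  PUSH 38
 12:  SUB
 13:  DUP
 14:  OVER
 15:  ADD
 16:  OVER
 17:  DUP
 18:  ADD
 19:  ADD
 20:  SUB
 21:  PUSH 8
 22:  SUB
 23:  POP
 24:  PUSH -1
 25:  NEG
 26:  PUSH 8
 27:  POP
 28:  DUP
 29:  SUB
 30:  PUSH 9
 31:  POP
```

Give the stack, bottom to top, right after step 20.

PUSH 10 → [10]
DUP     → [10, 10]
OVER    → [10, 10, 10]
POP     → [10, 10]
ADD     → [20]
PUSH 7  → [20, 7]
SWAP    → [7, 20]
POP     → [7]
NEG     → [-7]
NEG     → [7]
PUSH 38 → [7, 38]
SUB     → [-31]
DUP     → [-31, -31]
OVER    → [-31, -31, -31]
ADD     → [-31, -62]
OVER    → [-31, -62, -31]
DUP     → [-31, -62, -31, -31]
ADD     → [-31, -62, -62]
ADD     → [-31, -124]
SUB     → [93]

[93]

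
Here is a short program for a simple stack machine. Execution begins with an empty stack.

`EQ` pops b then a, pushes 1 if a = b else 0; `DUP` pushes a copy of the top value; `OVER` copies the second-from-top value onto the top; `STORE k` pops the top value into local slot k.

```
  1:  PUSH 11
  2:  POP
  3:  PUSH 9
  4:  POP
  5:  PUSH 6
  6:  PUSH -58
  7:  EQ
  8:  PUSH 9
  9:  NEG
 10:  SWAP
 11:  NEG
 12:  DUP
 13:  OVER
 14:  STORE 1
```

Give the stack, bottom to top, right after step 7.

[0]

PUSH 11  : [11]
POP      : []
PUSH 9   : [9]
POP      : []
PUSH 6   : [6]
PUSH -58 : [6, -58]
EQ       : [0]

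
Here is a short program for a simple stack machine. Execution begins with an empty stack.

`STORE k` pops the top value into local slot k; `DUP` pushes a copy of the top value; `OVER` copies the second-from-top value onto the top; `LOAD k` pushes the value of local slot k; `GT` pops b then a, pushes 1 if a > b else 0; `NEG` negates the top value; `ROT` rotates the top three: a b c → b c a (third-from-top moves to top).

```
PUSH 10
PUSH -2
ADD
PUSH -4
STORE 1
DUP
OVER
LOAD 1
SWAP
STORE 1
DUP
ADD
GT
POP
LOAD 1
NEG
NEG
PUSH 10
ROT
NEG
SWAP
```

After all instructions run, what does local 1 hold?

8

PUSH 10  [10]
PUSH -2  [10, -2]
ADD      [8]
PUSH -4  [8, -4]
STORE 1  [8]
DUP      [8, 8]
OVER     [8, 8, 8]
LOAD 1   [8, 8, 8, -4]
SWAP     [8, 8, -4, 8]
STORE 1  [8, 8, -4]
DUP      [8, 8, -4, -4]
ADD      [8, 8, -8]
GT       [8, 1]
POP      [8]
LOAD 1   [8, 8]
NEG      [8, -8]
NEG      [8, 8]
PUSH 10  [8, 8, 10]
ROT      [8, 10, 8]
NEG      [8, 10, -8]
SWAP     [8, -8, 10]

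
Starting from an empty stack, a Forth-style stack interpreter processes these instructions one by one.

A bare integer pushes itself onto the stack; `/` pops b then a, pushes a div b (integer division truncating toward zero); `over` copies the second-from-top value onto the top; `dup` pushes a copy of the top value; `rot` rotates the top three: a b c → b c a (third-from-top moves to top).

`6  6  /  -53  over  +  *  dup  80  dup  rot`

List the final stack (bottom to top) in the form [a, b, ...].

6    -> [6]
6    -> [6, 6]
/    -> [1]
-53  -> [1, -53]
over -> [1, -53, 1]
+    -> [1, -52]
*    -> [-52]
dup  -> [-52, -52]
80   -> [-52, -52, 80]
dup  -> [-52, -52, 80, 80]
rot  -> [-52, 80, 80, -52]

[-52, 80, 80, -52]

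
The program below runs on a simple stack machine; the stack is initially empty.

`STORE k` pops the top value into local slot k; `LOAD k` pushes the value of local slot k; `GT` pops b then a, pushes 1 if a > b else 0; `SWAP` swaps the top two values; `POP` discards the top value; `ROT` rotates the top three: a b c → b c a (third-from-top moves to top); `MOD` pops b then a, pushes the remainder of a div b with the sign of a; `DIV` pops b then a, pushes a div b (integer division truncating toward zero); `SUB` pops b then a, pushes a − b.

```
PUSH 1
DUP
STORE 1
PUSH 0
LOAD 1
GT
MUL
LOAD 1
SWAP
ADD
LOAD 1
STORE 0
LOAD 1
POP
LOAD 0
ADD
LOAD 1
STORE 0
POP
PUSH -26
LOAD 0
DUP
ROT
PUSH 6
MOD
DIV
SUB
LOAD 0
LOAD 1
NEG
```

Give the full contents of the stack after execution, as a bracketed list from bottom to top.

[1, 1, -1]

PUSH 1   : [1]
DUP      : [1, 1]
STORE 1  : [1]
PUSH 0   : [1, 0]
LOAD 1   : [1, 0, 1]
GT       : [1, 0]
MUL      : [0]
LOAD 1   : [0, 1]
SWAP     : [1, 0]
ADD      : [1]
LOAD 1   : [1, 1]
STORE 0  : [1]
LOAD 1   : [1, 1]
POP      : [1]
LOAD 0   : [1, 1]
ADD      : [2]
LOAD 1   : [2, 1]
STORE 0  : [2]
POP      : []
PUSH -26 : [-26]
LOAD 0   : [-26, 1]
DUP      : [-26, 1, 1]
ROT      : [1, 1, -26]
PUSH 6   : [1, 1, -26, 6]
MOD      : [1, 1, -2]
DIV      : [1, 0]
SUB      : [1]
LOAD 0   : [1, 1]
LOAD 1   : [1, 1, 1]
NEG      : [1, 1, -1]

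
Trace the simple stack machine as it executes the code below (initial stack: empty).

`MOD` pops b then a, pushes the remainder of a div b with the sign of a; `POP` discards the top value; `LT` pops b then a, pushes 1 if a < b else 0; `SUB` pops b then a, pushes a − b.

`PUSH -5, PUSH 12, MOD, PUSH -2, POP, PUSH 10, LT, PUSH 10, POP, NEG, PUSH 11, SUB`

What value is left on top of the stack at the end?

PUSH -5 → -5
PUSH 12 → -5 12
MOD     → -5
PUSH -2 → -5 -2
POP     → -5
PUSH 10 → -5 10
LT      → 1
PUSH 10 → 1 10
POP     → 1
NEG     → -1
PUSH 11 → -1 11
SUB     → -12

-12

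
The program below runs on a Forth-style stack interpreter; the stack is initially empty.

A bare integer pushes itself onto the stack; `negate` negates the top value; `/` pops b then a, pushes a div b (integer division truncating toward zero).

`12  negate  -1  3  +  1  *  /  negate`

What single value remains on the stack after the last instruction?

12      12
negate  -12
-1      -12 -1
3       -12 -1 3
+       -12 2
1       -12 2 1
*       -12 2
/       -6
negate  6

6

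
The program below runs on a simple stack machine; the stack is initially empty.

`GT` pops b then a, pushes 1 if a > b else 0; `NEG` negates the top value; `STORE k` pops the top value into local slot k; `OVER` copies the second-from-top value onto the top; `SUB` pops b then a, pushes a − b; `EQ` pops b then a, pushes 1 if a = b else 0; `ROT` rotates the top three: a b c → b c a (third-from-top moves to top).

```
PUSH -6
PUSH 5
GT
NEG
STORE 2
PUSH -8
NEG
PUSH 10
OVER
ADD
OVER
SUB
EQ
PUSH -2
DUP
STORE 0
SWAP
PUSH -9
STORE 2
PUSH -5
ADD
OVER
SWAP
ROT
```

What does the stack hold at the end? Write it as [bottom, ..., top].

PUSH -6  [-6]
PUSH 5   [-6, 5]
GT       [0]
NEG      [0]
STORE 2  []
PUSH -8  [-8]
NEG      [8]
PUSH 10  [8, 10]
OVER     [8, 10, 8]
ADD      [8, 18]
OVER     [8, 18, 8]
SUB      [8, 10]
EQ       [0]
PUSH -2  [0, -2]
DUP      [0, -2, -2]
STORE 0  [0, -2]
SWAP     [-2, 0]
PUSH -9  [-2, 0, -9]
STORE 2  [-2, 0]
PUSH -5  [-2, 0, -5]
ADD      [-2, -5]
OVER     [-2, -5, -2]
SWAP     [-2, -2, -5]
ROT      [-2, -5, -2]

[-2, -5, -2]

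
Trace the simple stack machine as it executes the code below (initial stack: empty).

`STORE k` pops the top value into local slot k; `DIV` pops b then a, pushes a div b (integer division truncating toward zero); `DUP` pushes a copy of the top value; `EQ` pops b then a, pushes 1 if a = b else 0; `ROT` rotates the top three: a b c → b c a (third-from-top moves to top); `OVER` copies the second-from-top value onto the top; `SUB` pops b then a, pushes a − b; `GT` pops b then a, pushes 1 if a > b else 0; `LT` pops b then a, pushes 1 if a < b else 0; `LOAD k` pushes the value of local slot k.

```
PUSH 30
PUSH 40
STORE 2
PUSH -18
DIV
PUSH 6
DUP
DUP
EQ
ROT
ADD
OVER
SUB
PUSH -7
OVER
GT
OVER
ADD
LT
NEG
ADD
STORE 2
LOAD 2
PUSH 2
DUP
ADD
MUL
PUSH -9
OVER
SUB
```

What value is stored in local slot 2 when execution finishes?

6

PUSH 30  : [30]
PUSH 40  : [30, 40]
STORE 2  : [30]
PUSH -18 : [30, -18]
DIV      : [-1]
PUSH 6   : [-1, 6]
DUP      : [-1, 6, 6]
DUP      : [-1, 6, 6, 6]
EQ       : [-1, 6, 1]
ROT      : [6, 1, -1]
ADD      : [6, 0]
OVER     : [6, 0, 6]
SUB      : [6, -6]
PUSH -7  : [6, -6, -7]
OVER     : [6, -6, -7, -6]
GT       : [6, -6, 0]
OVER     : [6, -6, 0, -6]
ADD      : [6, -6, -6]
LT       : [6, 0]
NEG      : [6, 0]
ADD      : [6]
STORE 2  : []
LOAD 2   : [6]
PUSH 2   : [6, 2]
DUP      : [6, 2, 2]
ADD      : [6, 4]
MUL      : [24]
PUSH -9  : [24, -9]
OVER     : [24, -9, 24]
SUB      : [24, -33]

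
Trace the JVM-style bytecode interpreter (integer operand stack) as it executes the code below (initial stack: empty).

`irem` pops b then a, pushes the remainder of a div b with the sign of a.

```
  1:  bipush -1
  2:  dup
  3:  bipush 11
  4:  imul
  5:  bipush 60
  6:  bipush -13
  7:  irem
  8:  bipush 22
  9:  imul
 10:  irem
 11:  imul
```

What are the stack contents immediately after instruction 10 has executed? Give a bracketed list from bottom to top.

bipush -1   [-1]
dup         [-1, -1]
bipush 11   [-1, -1, 11]
imul        [-1, -11]
bipush 60   [-1, -11, 60]
bipush -13  [-1, -11, 60, -13]
irem        [-1, -11, 8]
bipush 22   [-1, -11, 8, 22]
imul        [-1, -11, 176]
irem        [-1, -11]

[-1, -11]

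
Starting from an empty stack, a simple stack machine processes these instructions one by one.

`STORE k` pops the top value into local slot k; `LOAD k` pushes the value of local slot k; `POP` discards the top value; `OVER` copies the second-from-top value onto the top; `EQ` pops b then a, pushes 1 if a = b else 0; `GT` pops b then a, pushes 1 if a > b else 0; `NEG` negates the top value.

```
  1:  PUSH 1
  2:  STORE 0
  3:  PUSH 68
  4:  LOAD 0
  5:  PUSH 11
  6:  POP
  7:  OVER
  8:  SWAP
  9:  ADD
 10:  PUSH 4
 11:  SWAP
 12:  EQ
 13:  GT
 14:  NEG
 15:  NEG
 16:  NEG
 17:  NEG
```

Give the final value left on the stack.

1

PUSH 1   [1]
STORE 0  []
PUSH 68  [68]
LOAD 0   [68, 1]
PUSH 11  [68, 1, 11]
POP      [68, 1]
OVER     [68, 1, 68]
SWAP     [68, 68, 1]
ADD      [68, 69]
PUSH 4   [68, 69, 4]
SWAP     [68, 4, 69]
EQ       [68, 0]
GT       [1]
NEG      [-1]
NEG      [1]
NEG      [-1]
NEG      [1]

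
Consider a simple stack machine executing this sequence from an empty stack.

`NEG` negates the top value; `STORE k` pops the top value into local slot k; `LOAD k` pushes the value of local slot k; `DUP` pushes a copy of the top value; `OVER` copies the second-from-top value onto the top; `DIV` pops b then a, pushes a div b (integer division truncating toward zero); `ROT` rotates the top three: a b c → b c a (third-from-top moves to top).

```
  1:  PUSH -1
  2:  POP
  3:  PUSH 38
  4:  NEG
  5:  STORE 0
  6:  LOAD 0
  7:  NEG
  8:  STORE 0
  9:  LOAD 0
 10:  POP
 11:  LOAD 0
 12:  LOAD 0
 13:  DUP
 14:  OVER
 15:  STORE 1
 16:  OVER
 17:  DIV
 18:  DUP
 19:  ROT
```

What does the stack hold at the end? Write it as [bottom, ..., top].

[38, 1, 1, 38]

PUSH -1  [-1]
POP      []
PUSH 38  [38]
NEG      [-38]
STORE 0  []
LOAD 0   [-38]
NEG      [38]
STORE 0  []
LOAD 0   [38]
POP      []
LOAD 0   [38]
LOAD 0   [38, 38]
DUP      [38, 38, 38]
OVER     [38, 38, 38, 38]
STORE 1  [38, 38, 38]
OVER     [38, 38, 38, 38]
DIV      [38, 38, 1]
DUP      [38, 38, 1, 1]
ROT      [38, 1, 1, 38]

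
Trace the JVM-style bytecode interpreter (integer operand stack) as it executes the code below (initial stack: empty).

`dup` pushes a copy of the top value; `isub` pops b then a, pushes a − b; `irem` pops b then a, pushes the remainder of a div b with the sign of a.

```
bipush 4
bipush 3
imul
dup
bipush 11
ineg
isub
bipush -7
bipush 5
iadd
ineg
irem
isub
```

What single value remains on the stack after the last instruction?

11

bipush 4  -> [4]
bipush 3  -> [4, 3]
imul      -> [12]
dup       -> [12, 12]
bipush 11 -> [12, 12, 11]
ineg      -> [12, 12, -11]
isub      -> [12, 23]
bipush -7 -> [12, 23, -7]
bipush 5  -> [12, 23, -7, 5]
iadd      -> [12, 23, -2]
ineg      -> [12, 23, 2]
irem      -> [12, 1]
isub      -> [11]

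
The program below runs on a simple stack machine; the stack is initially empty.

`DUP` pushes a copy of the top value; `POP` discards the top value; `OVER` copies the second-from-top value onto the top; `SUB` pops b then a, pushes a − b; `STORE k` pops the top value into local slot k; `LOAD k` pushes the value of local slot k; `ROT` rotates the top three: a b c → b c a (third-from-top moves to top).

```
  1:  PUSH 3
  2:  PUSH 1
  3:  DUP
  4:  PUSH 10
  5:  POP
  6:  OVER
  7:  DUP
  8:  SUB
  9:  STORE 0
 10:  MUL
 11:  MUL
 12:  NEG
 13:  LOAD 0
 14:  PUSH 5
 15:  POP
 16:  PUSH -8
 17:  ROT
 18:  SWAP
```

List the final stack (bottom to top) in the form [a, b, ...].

[0, -3, -8]

PUSH 3  : [3]
PUSH 1  : [3, 1]
DUP     : [3, 1, 1]
PUSH 10 : [3, 1, 1, 10]
POP     : [3, 1, 1]
OVER    : [3, 1, 1, 1]
DUP     : [3, 1, 1, 1, 1]
SUB     : [3, 1, 1, 0]
STORE 0 : [3, 1, 1]
MUL     : [3, 1]
MUL     : [3]
NEG     : [-3]
LOAD 0  : [-3, 0]
PUSH 5  : [-3, 0, 5]
POP     : [-3, 0]
PUSH -8 : [-3, 0, -8]
ROT     : [0, -8, -3]
SWAP    : [0, -3, -8]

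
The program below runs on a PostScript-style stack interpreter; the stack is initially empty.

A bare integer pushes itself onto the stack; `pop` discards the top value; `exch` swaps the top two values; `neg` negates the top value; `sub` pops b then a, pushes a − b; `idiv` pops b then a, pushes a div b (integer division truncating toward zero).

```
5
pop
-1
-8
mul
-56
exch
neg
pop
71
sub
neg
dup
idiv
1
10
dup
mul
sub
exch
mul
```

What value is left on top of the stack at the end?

5    -> [5]
pop  -> []
-1   -> [-1]
-8   -> [-1, -8]
mul  -> [8]
-56  -> [8, -56]
exch -> [-56, 8]
neg  -> [-56, -8]
pop  -> [-56]
71   -> [-56, 71]
sub  -> [-127]
neg  -> [127]
dup  -> [127, 127]
idiv -> [1]
1    -> [1, 1]
10   -> [1, 1, 10]
dup  -> [1, 1, 10, 10]
mul  -> [1, 1, 100]
sub  -> [1, -99]
exch -> [-99, 1]
mul  -> [-99]

-99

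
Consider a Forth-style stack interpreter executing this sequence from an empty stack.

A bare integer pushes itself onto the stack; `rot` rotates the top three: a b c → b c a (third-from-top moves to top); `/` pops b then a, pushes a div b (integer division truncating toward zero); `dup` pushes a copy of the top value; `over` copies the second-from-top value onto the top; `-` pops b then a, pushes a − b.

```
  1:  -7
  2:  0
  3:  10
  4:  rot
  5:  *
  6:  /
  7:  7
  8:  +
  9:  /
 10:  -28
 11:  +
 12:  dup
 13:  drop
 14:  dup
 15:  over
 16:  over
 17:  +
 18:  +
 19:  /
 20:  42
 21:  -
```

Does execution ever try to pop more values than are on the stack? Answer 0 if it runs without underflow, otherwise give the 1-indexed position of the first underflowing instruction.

9

-7   [-7]
0    [-7, 0]
10   [-7, 0, 10]
rot  [0, 10, -7]
*    [0, -70]
/    [0]
7    [0, 7]
+    [7]
/  — needs 2 operands, stack has 1 → underflow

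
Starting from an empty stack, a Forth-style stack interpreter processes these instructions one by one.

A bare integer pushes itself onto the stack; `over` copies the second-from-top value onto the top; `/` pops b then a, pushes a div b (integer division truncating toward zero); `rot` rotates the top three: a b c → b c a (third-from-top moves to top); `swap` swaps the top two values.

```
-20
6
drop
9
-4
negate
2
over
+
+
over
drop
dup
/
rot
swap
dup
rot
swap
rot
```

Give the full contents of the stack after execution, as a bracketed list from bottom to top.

[9, -20, 1, 1]

-20    → [-20]
6      → [-20, 6]
drop   → [-20]
9      → [-20, 9]
-4     → [-20, 9, -4]
negate → [-20, 9, 4]
2      → [-20, 9, 4, 2]
over   → [-20, 9, 4, 2, 4]
+      → [-20, 9, 4, 6]
+      → [-20, 9, 10]
over   → [-20, 9, 10, 9]
drop   → [-20, 9, 10]
dup    → [-20, 9, 10, 10]
/      → [-20, 9, 1]
rot    → [9, 1, -20]
swap   → [9, -20, 1]
dup    → [9, -20, 1, 1]
rot    → [9, 1, 1, -20]
swap   → [9, 1, -20, 1]
rot    → [9, -20, 1, 1]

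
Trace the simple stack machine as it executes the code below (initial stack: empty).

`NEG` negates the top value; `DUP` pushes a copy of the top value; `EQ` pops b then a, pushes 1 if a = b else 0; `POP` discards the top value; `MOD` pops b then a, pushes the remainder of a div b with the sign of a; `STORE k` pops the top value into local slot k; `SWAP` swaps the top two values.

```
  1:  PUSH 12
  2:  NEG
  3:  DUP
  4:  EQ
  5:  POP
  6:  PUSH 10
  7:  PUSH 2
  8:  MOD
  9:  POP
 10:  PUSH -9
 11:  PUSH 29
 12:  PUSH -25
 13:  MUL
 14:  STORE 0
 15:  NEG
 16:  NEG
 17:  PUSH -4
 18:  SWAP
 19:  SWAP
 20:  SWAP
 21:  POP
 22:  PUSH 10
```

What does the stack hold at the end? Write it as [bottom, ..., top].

PUSH 12  → [12]
NEG      → [-12]
DUP      → [-12, -12]
EQ       → [1]
POP      → []
PUSH 10  → [10]
PUSH 2   → [10, 2]
MOD      → [0]
POP      → []
PUSH -9  → [-9]
PUSH 29  → [-9, 29]
PUSH -25 → [-9, 29, -25]
MUL      → [-9, -725]
STORE 0  → [-9]
NEG      → [9]
NEG      → [-9]
PUSH -4  → [-9, -4]
SWAP     → [-4, -9]
SWAP     → [-9, -4]
SWAP     → [-4, -9]
POP      → [-4]
PUSH 10  → [-4, 10]

[-4, 10]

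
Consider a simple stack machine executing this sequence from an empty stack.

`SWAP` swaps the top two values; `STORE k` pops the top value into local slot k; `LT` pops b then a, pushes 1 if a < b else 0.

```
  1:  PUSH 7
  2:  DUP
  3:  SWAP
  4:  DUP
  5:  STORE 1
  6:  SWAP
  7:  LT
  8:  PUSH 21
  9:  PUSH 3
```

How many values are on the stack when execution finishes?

3

PUSH 7   7
DUP      7 7
SWAP     7 7
DUP      7 7 7
STORE 1  7 7
SWAP     7 7
LT       0
PUSH 21  0 21
PUSH 3   0 21 3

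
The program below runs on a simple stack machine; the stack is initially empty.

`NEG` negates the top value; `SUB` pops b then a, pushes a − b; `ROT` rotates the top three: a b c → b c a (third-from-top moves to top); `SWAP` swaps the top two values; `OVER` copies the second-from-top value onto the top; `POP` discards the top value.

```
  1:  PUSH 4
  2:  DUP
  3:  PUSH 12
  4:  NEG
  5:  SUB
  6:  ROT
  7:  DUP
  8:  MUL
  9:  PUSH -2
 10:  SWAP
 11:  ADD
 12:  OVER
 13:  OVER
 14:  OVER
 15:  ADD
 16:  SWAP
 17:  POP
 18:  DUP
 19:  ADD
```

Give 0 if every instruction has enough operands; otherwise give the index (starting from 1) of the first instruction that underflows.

6

PUSH 4  -> [4]
DUP     -> [4, 4]
PUSH 12 -> [4, 4, 12]
NEG     -> [4, 4, -12]
SUB     -> [4, 16]
ROT  — needs 3 operands, stack has 2 → underflow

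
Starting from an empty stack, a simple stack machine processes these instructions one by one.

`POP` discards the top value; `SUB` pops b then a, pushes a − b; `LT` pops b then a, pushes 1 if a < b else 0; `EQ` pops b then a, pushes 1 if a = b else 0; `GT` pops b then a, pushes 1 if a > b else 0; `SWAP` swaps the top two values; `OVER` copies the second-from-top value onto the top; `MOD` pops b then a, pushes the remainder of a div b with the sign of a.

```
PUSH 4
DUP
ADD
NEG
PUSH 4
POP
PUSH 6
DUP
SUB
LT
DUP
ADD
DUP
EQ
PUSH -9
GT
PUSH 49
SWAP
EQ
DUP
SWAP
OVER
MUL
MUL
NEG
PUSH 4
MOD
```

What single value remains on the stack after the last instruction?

PUSH 4  -> 4
DUP     -> 4 4
ADD     -> 8
NEG     -> -8
PUSH 4  -> -8 4
POP     -> -8
PUSH 6  -> -8 6
DUP     -> -8 6 6
SUB     -> -8 0
LT      -> 1
DUP     -> 1 1
ADD     -> 2
DUP     -> 2 2
EQ      -> 1
PUSH -9 -> 1 -9
GT      -> 1
PUSH 49 -> 1 49
SWAP    -> 49 1
EQ      -> 0
DUP     -> 0 0
SWAP    -> 0 0
OVER    -> 0 0 0
MUL     -> 0 0
MUL     -> 0
NEG     -> 0
PUSH 4  -> 0 4
MOD     -> 0

0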